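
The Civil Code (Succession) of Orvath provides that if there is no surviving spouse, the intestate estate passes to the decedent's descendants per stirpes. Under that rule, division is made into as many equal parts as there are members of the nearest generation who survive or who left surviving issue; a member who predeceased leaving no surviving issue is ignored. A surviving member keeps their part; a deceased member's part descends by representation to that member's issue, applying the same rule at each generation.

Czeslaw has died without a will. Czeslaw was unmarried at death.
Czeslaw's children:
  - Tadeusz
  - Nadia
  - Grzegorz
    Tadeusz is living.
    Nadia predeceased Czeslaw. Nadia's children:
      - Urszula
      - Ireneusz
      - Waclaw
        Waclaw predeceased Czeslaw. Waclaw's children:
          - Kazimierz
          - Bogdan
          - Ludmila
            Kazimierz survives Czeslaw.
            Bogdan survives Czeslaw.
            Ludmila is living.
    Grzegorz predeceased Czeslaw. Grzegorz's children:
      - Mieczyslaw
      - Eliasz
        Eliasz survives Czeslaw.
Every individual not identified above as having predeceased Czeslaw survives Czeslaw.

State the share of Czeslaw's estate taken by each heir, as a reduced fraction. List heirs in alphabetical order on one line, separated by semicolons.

There is no surviving spouse, so the entire estate passes to Czeslaw's descendants per stirpes.
The estate is divided into 3 equal shares of 1/3 among Tadeusz, Nadia, Grzegorz.
Tadeusz is living and takes 1/3.
Nadia predeceased; the 1/3 allotted to Nadia's branch passes to Nadia's issue by representation.
The 1/3 is divided into 3 equal shares of 1/9 among Urszula, Ireneusz, Waclaw.
Urszula is living and takes 1/9.
Ireneusz is living and takes 1/9.
Waclaw predeceased; the 1/9 allotted to Waclaw's branch passes to Waclaw's issue by representation.
The 1/9 is divided into 3 equal shares of 1/27 among Kazimierz, Bogdan, Ludmila.
Kazimierz is living and takes 1/27.
Bogdan is living and takes 1/27.
Ludmila is living and takes 1/27.
Grzegorz predeceased; the 1/3 allotted to Grzegorz's branch passes to Grzegorz's issue by representation.
The 1/3 is divided into 2 equal shares of 1/6 among Mieczyslaw, Eliasz.
Mieczyslaw is living and takes 1/6.
Eliasz is living and takes 1/6.

Bogdan 1/27; Eliasz 1/6; Ireneusz 1/9; Kazimierz 1/27; Ludmila 1/27; Mieczyslaw 1/6; Tadeusz 1/3; Urszula 1/9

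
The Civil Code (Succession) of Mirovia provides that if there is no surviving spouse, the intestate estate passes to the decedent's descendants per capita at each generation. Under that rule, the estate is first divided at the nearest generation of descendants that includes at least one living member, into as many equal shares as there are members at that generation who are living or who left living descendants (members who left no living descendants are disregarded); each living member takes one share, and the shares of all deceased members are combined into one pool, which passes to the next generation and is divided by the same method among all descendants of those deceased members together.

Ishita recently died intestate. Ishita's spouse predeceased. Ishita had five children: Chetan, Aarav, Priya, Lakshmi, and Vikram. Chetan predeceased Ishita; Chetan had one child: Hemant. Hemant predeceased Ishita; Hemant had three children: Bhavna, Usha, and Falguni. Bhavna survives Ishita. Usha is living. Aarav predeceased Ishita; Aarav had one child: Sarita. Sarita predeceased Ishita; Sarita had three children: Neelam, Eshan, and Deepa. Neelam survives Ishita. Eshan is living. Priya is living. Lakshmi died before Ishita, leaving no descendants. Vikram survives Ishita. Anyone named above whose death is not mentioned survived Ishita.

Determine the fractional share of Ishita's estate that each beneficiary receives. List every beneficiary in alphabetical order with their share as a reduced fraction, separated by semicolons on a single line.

Bhavna 1/12; Deepa 1/12; Eshan 1/12; Falguni 1/12; Neelam 1/12; Priya 1/4; Usha 1/12; Vikram 1/4

There is no surviving spouse, so the entire estate passes to Ishita's descendants per capita at each generation.
At generation 1 (Chetan, Aarav, Priya, Vikram) there are 4 shares of (1)/4 = 1/4 each.
Living: Priya and Vikram — each takes 1/4.
Deceased: Chetan and Aarav. Their combined 1/2 is pooled and carried to generation 2.
At generation 2 (Hemant, Sarita) there are 2 shares of (1/2)/2 = 1/4 each.
Deceased: Hemant and Sarita. Their combined 1/2 is pooled and carried to generation 3.
At generation 3 (Bhavna, Usha, Falguni, Neelam, Eshan, Deepa) there are 6 shares of (1/2)/6 = 1/12 each.
Living: Bhavna, Usha, Falguni, Neelam, Eshan, and Deepa — each takes 1/12.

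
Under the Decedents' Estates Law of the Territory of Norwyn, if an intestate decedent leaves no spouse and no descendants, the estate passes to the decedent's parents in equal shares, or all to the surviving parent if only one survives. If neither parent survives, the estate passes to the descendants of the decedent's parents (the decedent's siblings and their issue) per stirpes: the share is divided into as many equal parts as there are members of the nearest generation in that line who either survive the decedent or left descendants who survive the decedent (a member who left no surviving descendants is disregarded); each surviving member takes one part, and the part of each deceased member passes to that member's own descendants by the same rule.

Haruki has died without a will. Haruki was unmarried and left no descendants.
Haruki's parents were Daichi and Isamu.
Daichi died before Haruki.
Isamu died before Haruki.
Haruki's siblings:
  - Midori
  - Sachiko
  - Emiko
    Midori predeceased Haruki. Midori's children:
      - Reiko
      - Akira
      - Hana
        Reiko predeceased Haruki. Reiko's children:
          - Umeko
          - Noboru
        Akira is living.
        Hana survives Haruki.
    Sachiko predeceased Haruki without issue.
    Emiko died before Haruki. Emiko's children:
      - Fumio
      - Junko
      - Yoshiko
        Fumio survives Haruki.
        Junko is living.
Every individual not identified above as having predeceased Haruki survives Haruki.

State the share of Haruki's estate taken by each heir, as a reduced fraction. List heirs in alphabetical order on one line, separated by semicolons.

Neither parent survives and there are no descendants, so the estate passes to Haruki's siblings and their issue per stirpes.
Sachiko left no surviving issue, so that branch lapses and is disregarded.
The estate is divided into 2 equal shares of 1/2 among Midori, Emiko.
Midori predeceased; the 1/2 allotted to Midori's branch passes to Midori's issue by representation.
The 1/2 is divided into 3 equal shares of 1/6 among Reiko, Akira, Hana.
Reiko predeceased; the 1/6 allotted to Reiko's branch passes to Reiko's issue by representation.
The 1/6 is divided into 2 equal shares of 1/12 among Umeko, Noboru.
Umeko is living and takes 1/12.
Noboru is living and takes 1/12.
Akira is living and takes 1/6.
Hana is living and takes 1/6.
Emiko predeceased; the 1/2 allotted to Emiko's branch passes to Emiko's issue by representation.
The 1/2 is divided into 3 equal shares of 1/6 among Fumio, Junko, Yoshiko.
Fumio is living and takes 1/6.
Junko is living and takes 1/6.
Yoshiko is living and takes 1/6.

Akira 1/6; Fumio 1/6; Hana 1/6; Junko 1/6; Noboru 1/12; Umeko 1/12; Yoshiko 1/6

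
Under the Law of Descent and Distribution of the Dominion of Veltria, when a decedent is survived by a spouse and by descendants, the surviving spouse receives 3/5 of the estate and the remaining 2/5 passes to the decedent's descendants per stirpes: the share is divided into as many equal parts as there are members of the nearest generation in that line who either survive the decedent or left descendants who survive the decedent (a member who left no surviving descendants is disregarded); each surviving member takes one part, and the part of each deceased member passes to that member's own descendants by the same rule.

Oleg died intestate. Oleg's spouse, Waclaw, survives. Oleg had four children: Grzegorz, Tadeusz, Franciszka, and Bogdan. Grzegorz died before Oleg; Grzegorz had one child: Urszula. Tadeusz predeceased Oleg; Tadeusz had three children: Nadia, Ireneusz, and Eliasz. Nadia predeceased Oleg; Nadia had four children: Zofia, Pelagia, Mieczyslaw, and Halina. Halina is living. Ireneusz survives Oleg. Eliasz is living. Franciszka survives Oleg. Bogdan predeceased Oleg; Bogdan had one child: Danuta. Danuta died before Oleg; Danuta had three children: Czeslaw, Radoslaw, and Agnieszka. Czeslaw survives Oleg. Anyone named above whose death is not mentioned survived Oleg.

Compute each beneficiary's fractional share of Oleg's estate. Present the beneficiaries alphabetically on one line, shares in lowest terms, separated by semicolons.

Agnieszka 1/30; Czeslaw 1/30; Eliasz 1/30; Franciszka 1/10; Halina 1/120; Ireneusz 1/30; Mieczyslaw 1/120; Pelagia 1/120; Radoslaw 1/30; Urszula 1/10; Waclaw 3/5; Zofia 1/120

Waclaw, as surviving spouse, takes 3/5.
The remaining 2/5 passes to Oleg's descendants per stirpes.
The 2/5 is divided into 4 equal shares of 1/10 among Grzegorz, Tadeusz, Franciszka, Bogdan.
Grzegorz predeceased; the 1/10 allotted to Grzegorz's branch passes to Grzegorz's issue by representation.
Urszula is the sole taker at this level and receives the full 1/10.
Tadeusz predeceased; the 1/10 allotted to Tadeusz's branch passes to Tadeusz's issue by representation.
The 1/10 is divided into 3 equal shares of 1/30 among Nadia, Ireneusz, Eliasz.
Nadia predeceased; the 1/30 allotted to Nadia's branch passes to Nadia's issue by representation.
The 1/30 is divided into 4 equal shares of 1/120 among Zofia, Pelagia, Mieczyslaw, Halina.
Zofia is living and takes 1/120.
Pelagia is living and takes 1/120.
Mieczyslaw is living and takes 1/120.
Halina is living and takes 1/120.
Ireneusz is living and takes 1/30.
Eliasz is living and takes 1/30.
Franciszka is living and takes 1/10.
Bogdan predeceased; the 1/10 allotted to Bogdan's branch passes to Bogdan's issue by representation.
Danuta's line is the sole branch at this level, so the full 1/10 passes to Danuta's issue by representation.
The 1/10 is divided into 3 equal shares of 1/30 among Czeslaw, Radoslaw, Agnieszka.
Czeslaw is living and takes 1/30.
Radoslaw is living and takes 1/30.
Agnieszka is living and takes 1/30.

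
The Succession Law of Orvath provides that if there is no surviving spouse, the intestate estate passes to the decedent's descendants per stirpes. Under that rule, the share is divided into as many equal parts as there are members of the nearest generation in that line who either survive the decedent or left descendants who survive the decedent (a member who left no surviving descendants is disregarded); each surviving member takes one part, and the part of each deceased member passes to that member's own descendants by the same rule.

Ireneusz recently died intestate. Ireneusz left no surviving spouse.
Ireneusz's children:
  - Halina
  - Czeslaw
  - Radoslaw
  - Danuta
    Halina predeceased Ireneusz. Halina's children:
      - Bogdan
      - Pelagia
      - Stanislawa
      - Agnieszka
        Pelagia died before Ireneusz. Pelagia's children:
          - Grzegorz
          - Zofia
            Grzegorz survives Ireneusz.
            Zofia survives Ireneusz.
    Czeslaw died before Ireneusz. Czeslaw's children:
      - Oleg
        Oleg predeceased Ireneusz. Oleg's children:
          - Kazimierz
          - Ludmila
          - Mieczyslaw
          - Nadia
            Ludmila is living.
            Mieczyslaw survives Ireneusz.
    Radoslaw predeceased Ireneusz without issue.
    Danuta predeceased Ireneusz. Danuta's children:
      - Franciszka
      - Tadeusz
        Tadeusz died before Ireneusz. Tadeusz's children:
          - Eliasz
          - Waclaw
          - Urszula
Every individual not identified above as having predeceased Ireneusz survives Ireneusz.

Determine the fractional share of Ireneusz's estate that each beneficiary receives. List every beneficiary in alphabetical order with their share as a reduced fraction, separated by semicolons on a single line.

There is no surviving spouse, so the entire estate passes to Ireneusz's descendants per stirpes.
Radoslaw left no surviving issue, so that branch lapses and is disregarded.
The estate is divided into 3 equal shares of 1/3 among Halina, Czeslaw, Danuta.
Halina predeceased; the 1/3 allotted to Halina's branch passes to Halina's issue by representation.
The 1/3 is divided into 4 equal shares of 1/12 among Bogdan, Pelagia, Stanislawa, Agnieszka.
Bogdan is living and takes 1/12.
Pelagia predeceased; the 1/12 allotted to Pelagia's branch passes to Pelagia's issue by representation.
The 1/12 is divided into 2 equal shares of 1/24 among Grzegorz, Zofia.
Grzegorz is living and takes 1/24.
Zofia is living and takes 1/24.
Stanislawa is living and takes 1/12.
Agnieszka is living and takes 1/12.
Czeslaw predeceased; the 1/3 allotted to Czeslaw's branch passes to Czeslaw's issue by representation.
Oleg's line is the sole branch at this level, so the full 1/3 passes to Oleg's issue by representation.
The 1/3 is divided into 4 equal shares of 1/12 among Kazimierz, Ludmila, Mieczyslaw, Nadia.
Kazimierz is living and takes 1/12.
Ludmila is living and takes 1/12.
Mieczyslaw is living and takes 1/12.
Nadia is living and takes 1/12.
Danuta predeceased; the 1/3 allotted to Danuta's branch passes to Danuta's issue by representation.
The 1/3 is divided into 2 equal shares of 1/6 among Franciszka, Tadeusz.
Franciszka is living and takes 1/6.
Tadeusz predeceased; the 1/6 allotted to Tadeusz's branch passes to Tadeusz's issue by representation.
The 1/6 is divided into 3 equal shares of 1/18 among Eliasz, Waclaw, Urszula.
Eliasz is living and takes 1/18.
Waclaw is living and takes 1/18.
Urszula is living and takes 1/18.

Agnieszka 1/12; Bogdan 1/12; Eliasz 1/18; Franciszka 1/6; Grzegorz 1/24; Kazimierz 1/12; Ludmila 1/12; Mieczyslaw 1/12; Nadia 1/12; Stanislawa 1/12; Urszula 1/18; Waclaw 1/18; Zofia 1/24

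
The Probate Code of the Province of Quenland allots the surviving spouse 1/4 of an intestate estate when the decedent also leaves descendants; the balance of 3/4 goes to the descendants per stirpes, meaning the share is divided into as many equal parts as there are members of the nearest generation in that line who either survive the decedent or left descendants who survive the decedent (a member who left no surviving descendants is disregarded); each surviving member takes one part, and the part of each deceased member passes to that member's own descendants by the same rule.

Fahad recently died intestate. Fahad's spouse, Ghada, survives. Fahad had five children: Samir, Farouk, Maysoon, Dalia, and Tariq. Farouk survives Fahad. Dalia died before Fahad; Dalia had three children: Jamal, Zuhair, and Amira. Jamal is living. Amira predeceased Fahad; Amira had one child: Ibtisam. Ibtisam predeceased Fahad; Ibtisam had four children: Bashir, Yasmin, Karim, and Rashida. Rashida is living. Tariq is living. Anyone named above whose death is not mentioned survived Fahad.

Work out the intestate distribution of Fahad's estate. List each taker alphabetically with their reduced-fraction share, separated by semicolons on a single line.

Bashir 1/80; Farouk 3/20; Ghada 1/4; Jamal 1/20; Karim 1/80; Maysoon 3/20; Rashida 1/80; Samir 3/20; Tariq 3/20; Yasmin 1/80; Zuhair 1/20

Ghada, as surviving spouse, takes 1/4.
The remaining 3/4 passes to Fahad's descendants per stirpes.
The 3/4 is divided into 5 equal shares of 3/20 among Samir, Farouk, Maysoon, Dalia, Tariq.
Samir is living and takes 3/20.
Farouk is living and takes 3/20.
Maysoon is living and takes 3/20.
Dalia predeceased; the 3/20 allotted to Dalia's branch passes to Dalia's issue by representation.
The 3/20 is divided into 3 equal shares of 1/20 among Jamal, Zuhair, Amira.
Jamal is living and takes 1/20.
Zuhair is living and takes 1/20.
Amira predeceased; the 1/20 allotted to Amira's branch passes to Amira's issue by representation.
Ibtisam's line is the sole branch at this level, so the full 1/20 passes to Ibtisam's issue by representation.
The 1/20 is divided into 4 equal shares of 1/80 among Bashir, Yasmin, Karim, Rashida.
Bashir is living and takes 1/80.
Yasmin is living and takes 1/80.
Karim is living and takes 1/80.
Rashida is living and takes 1/80.
Tariq is living and takes 3/20.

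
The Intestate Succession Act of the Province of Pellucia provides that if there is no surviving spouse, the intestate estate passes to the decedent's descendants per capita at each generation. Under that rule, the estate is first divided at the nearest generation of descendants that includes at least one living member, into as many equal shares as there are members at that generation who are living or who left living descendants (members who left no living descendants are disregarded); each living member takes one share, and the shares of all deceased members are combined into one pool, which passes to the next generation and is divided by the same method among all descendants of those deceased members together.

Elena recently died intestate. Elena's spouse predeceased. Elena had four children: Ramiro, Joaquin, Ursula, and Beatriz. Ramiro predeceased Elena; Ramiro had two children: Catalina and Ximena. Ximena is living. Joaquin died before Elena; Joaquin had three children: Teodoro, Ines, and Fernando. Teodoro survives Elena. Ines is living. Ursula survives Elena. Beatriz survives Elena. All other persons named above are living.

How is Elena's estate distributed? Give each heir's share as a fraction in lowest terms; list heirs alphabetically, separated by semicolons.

There is no surviving spouse, so the entire estate passes to Elena's descendants per capita at each generation.
At generation 1 (Ramiro, Joaquin, Ursula, Beatriz) there are 4 shares of (1)/4 = 1/4 each.
Living: Ursula and Beatriz — each takes 1/4.
Deceased: Ramiro and Joaquin. Their combined 1/2 is pooled and carried to generation 2.
At generation 2 (Catalina, Ximena, Teodoro, Ines, Fernando) there are 5 shares of (1/2)/5 = 1/10 each.
Living: Catalina, Ximena, Teodoro, Ines, and Fernando — each takes 1/10.

Beatriz 1/4; Catalina 1/10; Fernando 1/10; Ines 1/10; Teodoro 1/10; Ursula 1/4; Ximena 1/10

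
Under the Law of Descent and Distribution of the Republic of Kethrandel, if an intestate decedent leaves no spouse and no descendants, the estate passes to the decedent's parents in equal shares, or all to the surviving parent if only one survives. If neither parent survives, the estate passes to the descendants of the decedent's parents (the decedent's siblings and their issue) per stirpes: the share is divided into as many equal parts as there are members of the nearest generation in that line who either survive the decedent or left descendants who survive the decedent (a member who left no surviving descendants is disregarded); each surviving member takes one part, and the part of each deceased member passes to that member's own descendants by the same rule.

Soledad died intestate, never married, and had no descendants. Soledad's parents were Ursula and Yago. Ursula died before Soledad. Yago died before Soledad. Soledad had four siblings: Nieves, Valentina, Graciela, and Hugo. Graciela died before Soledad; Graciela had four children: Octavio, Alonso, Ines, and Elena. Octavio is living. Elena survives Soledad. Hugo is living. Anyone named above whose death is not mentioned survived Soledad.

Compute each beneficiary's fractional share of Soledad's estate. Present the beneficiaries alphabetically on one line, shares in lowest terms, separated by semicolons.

Neither parent survives and there are no descendants, so the estate passes to Soledad's siblings and their issue per stirpes.
The estate is divided into 4 equal shares of 1/4 among Nieves, Valentina, Graciela, Hugo.
Nieves is living and takes 1/4.
Valentina is living and takes 1/4.
Graciela predeceased; the 1/4 allotted to Graciela's branch passes to Graciela's issue by representation.
The 1/4 is divided into 4 equal shares of 1/16 among Octavio, Alonso, Ines, Elena.
Octavio is living and takes 1/16.
Alonso is living and takes 1/16.
Ines is living and takes 1/16.
Elena is living and takes 1/16.
Hugo is living and takes 1/4.

Alonso 1/16; Elena 1/16; Hugo 1/4; Ines 1/16; Nieves 1/4; Octavio 1/16; Valentina 1/4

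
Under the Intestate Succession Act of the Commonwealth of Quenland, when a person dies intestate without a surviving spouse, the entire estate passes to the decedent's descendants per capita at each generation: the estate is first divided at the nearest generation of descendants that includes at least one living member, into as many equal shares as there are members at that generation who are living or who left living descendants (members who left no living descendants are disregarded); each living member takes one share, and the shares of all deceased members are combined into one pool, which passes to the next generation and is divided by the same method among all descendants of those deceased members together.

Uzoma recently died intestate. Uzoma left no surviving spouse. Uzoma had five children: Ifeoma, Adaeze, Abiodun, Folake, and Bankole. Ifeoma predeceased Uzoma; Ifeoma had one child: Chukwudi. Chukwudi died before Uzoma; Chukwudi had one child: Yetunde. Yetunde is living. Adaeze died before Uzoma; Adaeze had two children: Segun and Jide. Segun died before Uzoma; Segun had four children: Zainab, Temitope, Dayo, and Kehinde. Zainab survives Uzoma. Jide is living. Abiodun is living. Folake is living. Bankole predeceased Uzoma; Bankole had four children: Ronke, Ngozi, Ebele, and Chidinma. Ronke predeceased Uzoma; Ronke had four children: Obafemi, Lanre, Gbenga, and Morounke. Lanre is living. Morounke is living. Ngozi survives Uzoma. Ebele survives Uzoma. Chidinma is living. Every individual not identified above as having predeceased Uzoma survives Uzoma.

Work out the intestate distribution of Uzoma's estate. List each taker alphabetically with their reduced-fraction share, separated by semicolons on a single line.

Abiodun 1/5; Chidinma 3/35; Dayo 1/35; Ebele 3/35; Folake 1/5; Gbenga 1/35; Jide 3/35; Kehinde 1/35; Lanre 1/35; Morounke 1/35; Ngozi 3/35; Obafemi 1/35; Temitope 1/35; Yetunde 1/35; Zainab 1/35

There is no surviving spouse, so the entire estate passes to Uzoma's descendants per capita at each generation.
At generation 1 (Ifeoma, Adaeze, Abiodun, Folake, Bankole) there are 5 shares of (1)/5 = 1/5 each.
Living: Abiodun and Folake — each takes 1/5.
Deceased: Ifeoma, Adaeze, and Bankole. Their combined 3/5 is pooled and carried to generation 2.
At generation 2 (Chukwudi, Segun, Jide, Ronke, Ngozi, Ebele, Chidinma) there are 7 shares of (3/5)/7 = 3/35 each.
Living: Jide, Ngozi, Ebele, and Chidinma — each takes 3/35.
Deceased: Chukwudi, Segun, and Ronke. Their combined 9/35 is pooled and carried to generation 3.
At generation 3 (Yetunde, Zainab, Temitope, Dayo, Kehinde, Obafemi, Lanre, Gbenga, Morounke) there are 9 shares of (9/35)/9 = 1/35 each.
Living: Yetunde, Zainab, Temitope, Dayo, Kehinde, Obafemi, Lanre, Gbenga, and Morounke — each takes 1/35.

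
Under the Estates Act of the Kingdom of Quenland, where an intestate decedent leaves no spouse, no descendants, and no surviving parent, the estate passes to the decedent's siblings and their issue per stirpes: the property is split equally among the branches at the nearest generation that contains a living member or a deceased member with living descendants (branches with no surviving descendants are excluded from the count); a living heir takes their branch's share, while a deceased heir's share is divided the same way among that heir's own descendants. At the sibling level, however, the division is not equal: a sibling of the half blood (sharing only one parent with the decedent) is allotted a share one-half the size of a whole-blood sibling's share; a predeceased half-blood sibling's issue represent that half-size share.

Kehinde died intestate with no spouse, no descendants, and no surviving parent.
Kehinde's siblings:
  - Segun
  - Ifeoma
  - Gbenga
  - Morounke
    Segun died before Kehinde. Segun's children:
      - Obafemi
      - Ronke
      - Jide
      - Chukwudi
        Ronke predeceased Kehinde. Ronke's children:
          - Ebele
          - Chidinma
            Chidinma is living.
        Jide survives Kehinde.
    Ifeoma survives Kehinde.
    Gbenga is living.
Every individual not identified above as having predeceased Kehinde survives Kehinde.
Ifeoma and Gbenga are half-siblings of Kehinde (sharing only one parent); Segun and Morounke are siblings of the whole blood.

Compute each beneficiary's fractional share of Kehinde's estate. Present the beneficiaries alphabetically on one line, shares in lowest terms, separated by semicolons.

Chidinma 1/24; Chukwudi 1/12; Ebele 1/24; Gbenga 1/6; Ifeoma 1/6; Jide 1/12; Morounke 1/3; Obafemi 1/12

No spouse, descendants, or parent survives, so the estate passes to Kehinde's siblings per stirpes.
Half-blood siblings count for one-half the weight of whole-blood siblings at the initial division.
Dividing 1 in proportion to weights (total weight 3): Segun (weight 1) → 1/3; Ifeoma (weight 1/2) → 1/6; Gbenga (weight 1/2) → 1/6; Morounke (weight 1) → 1/3.
Segun predeceased; the 1/3 allotted to Segun's branch passes to Segun's issue by representation.
The 1/3 is divided into 4 equal shares of 1/12 among Obafemi, Ronke, Jide, Chukwudi.
Obafemi is living and takes 1/12.
Ronke predeceased; the 1/12 allotted to Ronke's branch passes to Ronke's issue by representation.
The 1/12 is divided into 2 equal shares of 1/24 among Ebele, Chidinma.
Ebele is living and takes 1/24.
Chidinma is living and takes 1/24.
Jide is living and takes 1/12.
Chukwudi is living and takes 1/12.
Ifeoma is living and takes 1/6.
Gbenga is living and takes 1/6.
Morounke is living and takes 1/3.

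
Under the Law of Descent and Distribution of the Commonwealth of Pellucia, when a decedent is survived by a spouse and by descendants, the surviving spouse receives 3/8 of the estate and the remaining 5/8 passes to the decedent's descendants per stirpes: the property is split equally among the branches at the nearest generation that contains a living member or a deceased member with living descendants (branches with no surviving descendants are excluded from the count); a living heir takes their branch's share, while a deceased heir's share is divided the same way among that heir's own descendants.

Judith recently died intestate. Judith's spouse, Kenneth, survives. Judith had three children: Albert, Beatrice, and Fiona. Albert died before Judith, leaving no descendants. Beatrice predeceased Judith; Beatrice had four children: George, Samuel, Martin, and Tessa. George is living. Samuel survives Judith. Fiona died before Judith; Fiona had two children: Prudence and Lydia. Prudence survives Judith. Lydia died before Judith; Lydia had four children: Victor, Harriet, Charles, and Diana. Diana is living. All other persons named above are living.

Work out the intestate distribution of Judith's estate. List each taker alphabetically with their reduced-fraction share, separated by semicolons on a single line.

Kenneth, as surviving spouse, takes 3/8.
The remaining 5/8 passes to Judith's descendants per stirpes.
Albert left no surviving issue, so that branch lapses and is disregarded.
The 5/8 is divided into 2 equal shares of 5/16 among Beatrice, Fiona.
Beatrice predeceased; the 5/16 allotted to Beatrice's branch passes to Beatrice's issue by representation.
The 5/16 is divided into 4 equal shares of 5/64 among George, Samuel, Martin, Tessa.
George is living and takes 5/64.
Samuel is living and takes 5/64.
Martin is living and takes 5/64.
Tessa is living and takes 5/64.
Fiona predeceased; the 5/16 allotted to Fiona's branch passes to Fiona's issue by representation.
The 5/16 is divided into 2 equal shares of 5/32 among Prudence, Lydia.
Prudence is living and takes 5/32.
Lydia predeceased; the 5/32 allotted to Lydia's branch passes to Lydia's issue by representation.
The 5/32 is divided into 4 equal shares of 5/128 among Victor, Harriet, Charles, Diana.
Victor is living and takes 5/128.
Harriet is living and takes 5/128.
Charles is living and takes 5/128.
Diana is living and takes 5/128.

Charles 5/128; Diana 5/128; George 5/64; Harriet 5/128; Kenneth 3/8; Martin 5/64; Prudence 5/32; Samuel 5/64; Tessa 5/64; Victor 5/128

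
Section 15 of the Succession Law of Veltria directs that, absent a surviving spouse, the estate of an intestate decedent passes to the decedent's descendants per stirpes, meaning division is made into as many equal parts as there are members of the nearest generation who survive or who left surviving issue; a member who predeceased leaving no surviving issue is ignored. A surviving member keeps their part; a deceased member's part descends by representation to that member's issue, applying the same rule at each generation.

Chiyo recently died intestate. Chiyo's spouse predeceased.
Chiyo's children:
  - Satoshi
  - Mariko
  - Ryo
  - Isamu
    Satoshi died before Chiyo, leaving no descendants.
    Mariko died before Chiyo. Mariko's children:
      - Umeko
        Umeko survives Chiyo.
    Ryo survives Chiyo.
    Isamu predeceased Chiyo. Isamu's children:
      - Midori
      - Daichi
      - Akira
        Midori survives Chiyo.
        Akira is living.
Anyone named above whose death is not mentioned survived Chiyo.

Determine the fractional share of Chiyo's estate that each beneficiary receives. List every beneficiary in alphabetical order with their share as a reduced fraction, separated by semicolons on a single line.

Akira 1/9; Daichi 1/9; Midori 1/9; Ryo 1/3; Umeko 1/3

There is no surviving spouse, so the entire estate passes to Chiyo's descendants per stirpes.
Satoshi left no surviving issue, so that branch lapses and is disregarded.
The estate is divided into 3 equal shares of 1/3 among Mariko, Ryo, Isamu.
Mariko predeceased; the 1/3 allotted to Mariko's branch passes to Mariko's issue by representation.
Umeko is the sole taker at this level and receives the full 1/3.
Ryo is living and takes 1/3.
Isamu predeceased; the 1/3 allotted to Isamu's branch passes to Isamu's issue by representation.
The 1/3 is divided into 3 equal shares of 1/9 among Midori, Daichi, Akira.
Midori is living and takes 1/9.
Daichi is living and takes 1/9.
Akira is living and takes 1/9.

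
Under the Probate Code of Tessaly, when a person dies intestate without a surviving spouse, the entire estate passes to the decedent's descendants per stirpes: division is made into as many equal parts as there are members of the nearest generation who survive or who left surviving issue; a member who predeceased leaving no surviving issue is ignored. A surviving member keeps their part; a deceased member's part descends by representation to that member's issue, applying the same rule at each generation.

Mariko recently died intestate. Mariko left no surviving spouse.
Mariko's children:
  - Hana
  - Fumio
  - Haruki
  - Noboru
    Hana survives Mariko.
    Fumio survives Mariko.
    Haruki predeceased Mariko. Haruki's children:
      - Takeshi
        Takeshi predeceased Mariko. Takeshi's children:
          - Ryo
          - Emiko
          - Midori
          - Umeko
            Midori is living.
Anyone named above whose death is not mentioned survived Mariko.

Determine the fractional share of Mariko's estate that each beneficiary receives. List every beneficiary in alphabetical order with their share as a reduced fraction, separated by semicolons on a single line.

There is no surviving spouse, so the entire estate passes to Mariko's descendants per stirpes.
The estate is divided into 4 equal shares of 1/4 among Hana, Fumio, Haruki, Noboru.
Hana is living and takes 1/4.
Fumio is living and takes 1/4.
Haruki predeceased; the 1/4 allotted to Haruki's branch passes to Haruki's issue by representation.
Takeshi's line is the sole branch at this level, so the full 1/4 passes to Takeshi's issue by representation.
The 1/4 is divided into 4 equal shares of 1/16 among Ryo, Emiko, Midori, Umeko.
Ryo is living and takes 1/16.
Emiko is living and takes 1/16.
Midori is living and takes 1/16.
Umeko is living and takes 1/16.
Noboru is living and takes 1/4.

Emiko 1/16; Fumio 1/4; Hana 1/4; Midori 1/16; Noboru 1/4; Ryo 1/16; Umeko 1/16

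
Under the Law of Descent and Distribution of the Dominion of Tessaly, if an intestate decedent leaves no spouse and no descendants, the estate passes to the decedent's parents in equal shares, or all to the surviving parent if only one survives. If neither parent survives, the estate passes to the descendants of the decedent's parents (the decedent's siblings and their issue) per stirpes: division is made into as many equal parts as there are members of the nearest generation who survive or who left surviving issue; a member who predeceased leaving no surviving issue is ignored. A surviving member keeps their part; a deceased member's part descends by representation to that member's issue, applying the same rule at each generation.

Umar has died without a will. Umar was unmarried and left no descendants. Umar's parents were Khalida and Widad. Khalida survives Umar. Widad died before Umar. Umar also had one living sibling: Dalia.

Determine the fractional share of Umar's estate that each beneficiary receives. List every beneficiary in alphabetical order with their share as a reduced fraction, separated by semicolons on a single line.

Only one parent, Khalida, survives, so Khalida takes the entire estate. The siblings take nothing because a surviving parent has priority.

Khalida 1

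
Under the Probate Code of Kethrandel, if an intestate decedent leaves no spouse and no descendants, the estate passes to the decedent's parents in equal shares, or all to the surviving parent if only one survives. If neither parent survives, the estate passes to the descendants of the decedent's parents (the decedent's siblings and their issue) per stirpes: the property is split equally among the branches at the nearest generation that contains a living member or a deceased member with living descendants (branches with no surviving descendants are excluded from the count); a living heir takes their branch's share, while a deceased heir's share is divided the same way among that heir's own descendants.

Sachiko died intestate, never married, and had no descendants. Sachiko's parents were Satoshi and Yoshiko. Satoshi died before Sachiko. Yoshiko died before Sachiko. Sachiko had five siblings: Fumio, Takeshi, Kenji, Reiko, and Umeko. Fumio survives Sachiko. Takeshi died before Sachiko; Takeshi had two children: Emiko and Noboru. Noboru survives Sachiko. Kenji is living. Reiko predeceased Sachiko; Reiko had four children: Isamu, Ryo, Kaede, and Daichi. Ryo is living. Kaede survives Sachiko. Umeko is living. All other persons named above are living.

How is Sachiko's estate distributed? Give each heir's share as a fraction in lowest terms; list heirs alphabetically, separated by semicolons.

Daichi 1/20; Emiko 1/10; Fumio 1/5; Isamu 1/20; Kaede 1/20; Kenji 1/5; Noboru 1/10; Ryo 1/20; Umeko 1/5

Neither parent survives and there are no descendants, so the estate passes to Sachiko's siblings and their issue per stirpes.
The estate is divided into 5 equal shares of 1/5 among Fumio, Takeshi, Kenji, Reiko, Umeko.
Fumio is living and takes 1/5.
Takeshi predeceased; the 1/5 allotted to Takeshi's branch passes to Takeshi's issue by representation.
The 1/5 is divided into 2 equal shares of 1/10 among Emiko, Noboru.
Emiko is living and takes 1/10.
Noboru is living and takes 1/10.
Kenji is living and takes 1/5.
Reiko predeceased; the 1/5 allotted to Reiko's branch passes to Reiko's issue by representation.
The 1/5 is divided into 4 equal shares of 1/20 among Isamu, Ryo, Kaede, Daichi.
Isamu is living and takes 1/20.
Ryo is living and takes 1/20.
Kaede is living and takes 1/20.
Daichi is living and takes 1/20.
Umeko is living and takes 1/5.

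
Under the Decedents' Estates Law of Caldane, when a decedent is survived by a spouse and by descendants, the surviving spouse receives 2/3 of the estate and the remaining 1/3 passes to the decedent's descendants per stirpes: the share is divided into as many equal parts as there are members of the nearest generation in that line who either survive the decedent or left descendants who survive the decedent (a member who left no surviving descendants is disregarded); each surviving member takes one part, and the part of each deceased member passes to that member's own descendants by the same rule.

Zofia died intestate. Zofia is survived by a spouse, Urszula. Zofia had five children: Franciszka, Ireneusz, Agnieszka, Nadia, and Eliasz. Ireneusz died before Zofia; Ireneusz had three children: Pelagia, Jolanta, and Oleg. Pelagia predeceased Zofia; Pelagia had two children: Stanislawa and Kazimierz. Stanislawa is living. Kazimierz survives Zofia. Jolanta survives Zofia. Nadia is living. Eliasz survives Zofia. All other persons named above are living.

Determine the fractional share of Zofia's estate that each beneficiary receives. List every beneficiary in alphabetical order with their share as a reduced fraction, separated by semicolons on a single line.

Urszula, as surviving spouse, takes 2/3.
The remaining 1/3 passes to Zofia's descendants per stirpes.
The 1/3 is divided into 5 equal shares of 1/15 among Franciszka, Ireneusz, Agnieszka, Nadia, Eliasz.
Franciszka is living and takes 1/15.
Ireneusz predeceased; the 1/15 allotted to Ireneusz's branch passes to Ireneusz's issue by representation.
The 1/15 is divided into 3 equal shares of 1/45 among Pelagia, Jolanta, Oleg.
Pelagia predeceased; the 1/45 allotted to Pelagia's branch passes to Pelagia's issue by representation.
The 1/45 is divided into 2 equal shares of 1/90 among Stanislawa, Kazimierz.
Stanislawa is living and takes 1/90.
Kazimierz is living and takes 1/90.
Jolanta is living and takes 1/45.
Oleg is living and takes 1/45.
Agnieszka is living and takes 1/15.
Nadia is living and takes 1/15.
Eliasz is living and takes 1/15.

Agnieszka 1/15; Eliasz 1/15; Franciszka 1/15; Jolanta 1/45; Kazimierz 1/90; Nadia 1/15; Oleg 1/45; Stanislawa 1/90; Urszula 2/3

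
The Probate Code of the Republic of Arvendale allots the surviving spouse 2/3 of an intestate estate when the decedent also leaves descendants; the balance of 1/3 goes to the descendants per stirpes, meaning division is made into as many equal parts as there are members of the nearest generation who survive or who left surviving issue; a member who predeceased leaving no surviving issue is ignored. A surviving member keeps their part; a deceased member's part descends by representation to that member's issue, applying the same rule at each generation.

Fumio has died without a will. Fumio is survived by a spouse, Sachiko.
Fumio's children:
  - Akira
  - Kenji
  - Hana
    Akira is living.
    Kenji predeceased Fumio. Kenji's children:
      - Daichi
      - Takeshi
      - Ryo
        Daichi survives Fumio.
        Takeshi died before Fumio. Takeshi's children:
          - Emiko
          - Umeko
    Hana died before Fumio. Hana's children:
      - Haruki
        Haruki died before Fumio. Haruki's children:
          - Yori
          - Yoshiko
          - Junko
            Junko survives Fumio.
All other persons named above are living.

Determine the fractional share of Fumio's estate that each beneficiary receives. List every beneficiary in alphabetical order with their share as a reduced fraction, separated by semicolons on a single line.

Sachiko, as surviving spouse, takes 2/3.
The remaining 1/3 passes to Fumio's descendants per stirpes.
The 1/3 is divided into 3 equal shares of 1/9 among Akira, Kenji, Hana.
Akira is living and takes 1/9.
Kenji predeceased; the 1/9 allotted to Kenji's branch passes to Kenji's issue by representation.
The 1/9 is divided into 3 equal shares of 1/27 among Daichi, Takeshi, Ryo.
Daichi is living and takes 1/27.
Takeshi predeceased; the 1/27 allotted to Takeshi's branch passes to Takeshi's issue by representation.
The 1/27 is divided into 2 equal shares of 1/54 among Emiko, Umeko.
Emiko is living and takes 1/54.
Umeko is living and takes 1/54.
Ryo is living and takes 1/27.
Hana predeceased; the 1/9 allotted to Hana's branch passes to Hana's issue by representation.
Haruki's line is the sole branch at this level, so the full 1/9 passes to Haruki's issue by representation.
The 1/9 is divided into 3 equal shares of 1/27 among Yori, Yoshiko, Junko.
Yori is living and takes 1/27.
Yoshiko is living and takes 1/27.
Junko is living and takes 1/27.

Akira 1/9; Daichi 1/27; Emiko 1/54; Junko 1/27; Ryo 1/27; Sachiko 2/3; Umeko 1/54; Yori 1/27; Yoshiko 1/27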